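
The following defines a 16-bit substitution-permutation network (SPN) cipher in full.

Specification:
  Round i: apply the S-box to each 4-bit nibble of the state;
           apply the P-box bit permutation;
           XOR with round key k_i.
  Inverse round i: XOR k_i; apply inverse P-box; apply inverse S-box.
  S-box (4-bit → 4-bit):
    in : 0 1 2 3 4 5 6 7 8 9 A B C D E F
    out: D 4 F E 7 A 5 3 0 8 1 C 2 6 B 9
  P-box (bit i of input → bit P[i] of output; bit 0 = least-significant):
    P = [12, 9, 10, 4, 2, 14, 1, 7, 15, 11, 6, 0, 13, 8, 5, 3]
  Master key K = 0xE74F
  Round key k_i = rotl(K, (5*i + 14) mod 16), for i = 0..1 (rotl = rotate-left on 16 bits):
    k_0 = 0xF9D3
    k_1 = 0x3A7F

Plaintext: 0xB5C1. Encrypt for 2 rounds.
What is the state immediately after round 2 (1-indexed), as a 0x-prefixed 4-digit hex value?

0x22D2

s_0 = plaintext = 0xB5C1
s_1 = Round(s_0, k_0) = 0xB5FA
s_2 = Round(s_1, k_1) = 0x22D2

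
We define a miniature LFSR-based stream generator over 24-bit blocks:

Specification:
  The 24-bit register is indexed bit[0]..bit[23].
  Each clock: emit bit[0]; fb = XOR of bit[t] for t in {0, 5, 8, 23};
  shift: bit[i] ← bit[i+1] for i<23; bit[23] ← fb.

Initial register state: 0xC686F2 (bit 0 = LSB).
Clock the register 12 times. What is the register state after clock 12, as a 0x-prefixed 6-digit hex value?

0xC3EC68

reg_0 = 0xC686F2
clock 1: out=0, reg = 0x634379
clock 2: out=1, reg = 0xB1A1BC
clock 3: out=0, reg = 0xD8D0DE
clock 4: out=0, reg = 0xEC686F
clock 5: out=1, reg = 0xF63437
clock 6: out=1, reg = 0xFB1A1B
clock 7: out=1, reg = 0x7D8D0D
clock 8: out=1, reg = 0x3EC686
clock 9: out=0, reg = 0x1F6343
clock 10: out=1, reg = 0x0FB1A1
clock 11: out=1, reg = 0x87D8D0
clock 12: out=0, reg = 0xC3EC68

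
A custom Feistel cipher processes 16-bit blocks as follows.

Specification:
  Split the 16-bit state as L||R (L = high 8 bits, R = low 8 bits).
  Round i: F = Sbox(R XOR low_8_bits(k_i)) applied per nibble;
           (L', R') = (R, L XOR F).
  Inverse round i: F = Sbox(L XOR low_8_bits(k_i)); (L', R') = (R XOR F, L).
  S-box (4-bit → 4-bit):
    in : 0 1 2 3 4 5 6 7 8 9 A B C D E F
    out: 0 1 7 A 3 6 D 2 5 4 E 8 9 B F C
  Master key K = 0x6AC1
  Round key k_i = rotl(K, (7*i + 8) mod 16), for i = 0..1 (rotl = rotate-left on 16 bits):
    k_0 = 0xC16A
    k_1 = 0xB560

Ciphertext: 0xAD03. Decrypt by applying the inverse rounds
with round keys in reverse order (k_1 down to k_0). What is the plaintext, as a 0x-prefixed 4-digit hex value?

0x6A98

s_0 = ciphertext = 0xAD03
s_1 = InvRound(s_0, k_1) = 0x98AD
s_2 = InvRound(s_1, k_0) = 0x6A98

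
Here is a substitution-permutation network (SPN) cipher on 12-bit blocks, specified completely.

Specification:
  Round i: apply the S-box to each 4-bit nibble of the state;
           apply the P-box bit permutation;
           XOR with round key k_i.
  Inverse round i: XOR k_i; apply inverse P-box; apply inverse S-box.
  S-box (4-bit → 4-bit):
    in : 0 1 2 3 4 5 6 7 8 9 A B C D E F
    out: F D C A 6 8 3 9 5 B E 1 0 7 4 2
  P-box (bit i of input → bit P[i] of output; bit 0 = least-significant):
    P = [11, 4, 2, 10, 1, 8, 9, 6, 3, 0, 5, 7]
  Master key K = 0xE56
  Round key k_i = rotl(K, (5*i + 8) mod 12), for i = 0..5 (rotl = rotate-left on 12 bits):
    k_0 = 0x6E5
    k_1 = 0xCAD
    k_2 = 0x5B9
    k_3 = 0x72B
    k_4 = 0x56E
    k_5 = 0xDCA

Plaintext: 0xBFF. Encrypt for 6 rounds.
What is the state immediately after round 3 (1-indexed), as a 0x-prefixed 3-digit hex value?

s_0 = plaintext = 0xBFF
s_1 = Round(s_0, k_0) = 0x7FD
s_2 = Round(s_1, k_1) = 0x531
s_3 = Round(s_2, k_2) = 0x87D
s_4 = Round(s_3, k_3) = 0xF55
s_5 = Round(s_4, k_4) = 0x12F
s_6 = Round(s_5, k_5) = 0xF32

0x87D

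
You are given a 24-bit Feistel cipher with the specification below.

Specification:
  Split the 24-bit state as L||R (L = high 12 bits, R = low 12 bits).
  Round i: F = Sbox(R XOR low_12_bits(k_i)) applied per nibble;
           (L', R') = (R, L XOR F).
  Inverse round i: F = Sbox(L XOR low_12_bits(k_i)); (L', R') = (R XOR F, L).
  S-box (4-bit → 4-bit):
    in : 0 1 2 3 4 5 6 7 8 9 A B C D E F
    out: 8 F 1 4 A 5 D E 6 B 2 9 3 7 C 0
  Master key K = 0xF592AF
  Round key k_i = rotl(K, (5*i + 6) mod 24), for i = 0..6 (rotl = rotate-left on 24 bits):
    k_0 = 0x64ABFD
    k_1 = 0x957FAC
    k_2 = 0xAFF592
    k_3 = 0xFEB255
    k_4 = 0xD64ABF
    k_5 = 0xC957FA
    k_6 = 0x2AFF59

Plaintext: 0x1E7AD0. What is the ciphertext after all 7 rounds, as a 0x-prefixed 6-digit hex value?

s_0 = plaintext = 0x1E7AD0
s_1 = Round(s_0, k_0) = 0xAD0EF0
s_2 = Round(s_1, k_1) = 0xEF0583
s_3 = Round(s_2, k_2) = 0x58360F
s_4 = Round(s_3, k_3) = 0x60FFD1
s_5 = Round(s_4, k_4) = 0xFD13D3
s_6 = Round(s_5, k_5) = 0x3D35CA
s_7 = Round(s_6, k_6) = 0x5CA167

0x5CA167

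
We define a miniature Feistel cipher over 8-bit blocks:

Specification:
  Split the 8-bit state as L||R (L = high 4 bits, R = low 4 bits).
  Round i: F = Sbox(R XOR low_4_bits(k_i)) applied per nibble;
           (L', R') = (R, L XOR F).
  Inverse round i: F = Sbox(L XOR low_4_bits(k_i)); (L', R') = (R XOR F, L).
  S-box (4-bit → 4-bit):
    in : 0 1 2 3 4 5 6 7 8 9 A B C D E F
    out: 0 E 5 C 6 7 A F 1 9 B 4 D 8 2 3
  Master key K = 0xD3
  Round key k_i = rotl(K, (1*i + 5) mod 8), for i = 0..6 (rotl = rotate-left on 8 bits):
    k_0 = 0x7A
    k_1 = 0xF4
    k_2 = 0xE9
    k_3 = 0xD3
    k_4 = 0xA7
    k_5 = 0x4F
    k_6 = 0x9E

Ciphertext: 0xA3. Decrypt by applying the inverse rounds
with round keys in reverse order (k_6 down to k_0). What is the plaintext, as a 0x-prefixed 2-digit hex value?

0xC1

s_0 = ciphertext = 0xA3
s_1 = InvRound(s_0, k_6) = 0x5A
s_2 = InvRound(s_1, k_5) = 0x15
s_3 = InvRound(s_2, k_4) = 0xF1
s_4 = InvRound(s_3, k_3) = 0xCF
s_5 = InvRound(s_4, k_2) = 0x8C
s_6 = InvRound(s_5, k_1) = 0x18
s_7 = InvRound(s_6, k_0) = 0xC1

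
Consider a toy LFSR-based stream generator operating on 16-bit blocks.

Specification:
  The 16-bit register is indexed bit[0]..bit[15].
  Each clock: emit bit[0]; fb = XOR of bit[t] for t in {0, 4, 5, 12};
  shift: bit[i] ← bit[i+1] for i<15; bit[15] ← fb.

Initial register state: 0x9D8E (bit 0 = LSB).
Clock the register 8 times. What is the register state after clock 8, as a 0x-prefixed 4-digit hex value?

reg_0 = 0x9D8E
clock 1: out=0, reg = 0xCEC7
clock 2: out=1, reg = 0xE763
clock 3: out=1, reg = 0x73B1
clock 4: out=1, reg = 0x39D8
clock 5: out=0, reg = 0x1CEC
clock 6: out=0, reg = 0x0E76
clock 7: out=0, reg = 0x073B
clock 8: out=1, reg = 0x839D

0x839D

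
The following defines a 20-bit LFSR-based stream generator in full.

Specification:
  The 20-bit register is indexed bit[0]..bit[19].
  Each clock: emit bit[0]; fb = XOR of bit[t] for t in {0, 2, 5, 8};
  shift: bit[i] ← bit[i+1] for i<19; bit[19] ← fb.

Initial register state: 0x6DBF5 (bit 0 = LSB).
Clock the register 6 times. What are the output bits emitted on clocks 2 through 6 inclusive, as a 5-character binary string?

01011

reg_0 = 0x6DBF5
clock 1: out=1, reg = 0x36DFA
clock 2: out=0, reg = 0x1B6FD
clock 3: out=1, reg = 0x8DB7E
clock 4: out=0, reg = 0xC6DBF
clock 5: out=1, reg = 0x636DF
clock 6: out=1, reg = 0x31B6F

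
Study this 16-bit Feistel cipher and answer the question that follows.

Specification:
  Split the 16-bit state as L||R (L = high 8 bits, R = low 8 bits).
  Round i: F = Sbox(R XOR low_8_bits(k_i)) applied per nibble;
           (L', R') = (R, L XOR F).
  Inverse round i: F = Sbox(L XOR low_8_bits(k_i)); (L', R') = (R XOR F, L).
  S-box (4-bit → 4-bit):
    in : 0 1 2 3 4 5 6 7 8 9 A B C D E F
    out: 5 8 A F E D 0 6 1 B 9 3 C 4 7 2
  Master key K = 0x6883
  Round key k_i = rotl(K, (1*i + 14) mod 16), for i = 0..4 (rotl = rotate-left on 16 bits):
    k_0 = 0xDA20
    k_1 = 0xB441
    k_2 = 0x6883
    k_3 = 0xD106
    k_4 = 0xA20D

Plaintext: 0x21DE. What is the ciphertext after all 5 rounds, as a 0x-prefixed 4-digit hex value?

0xC7FC

s_0 = plaintext = 0x21DE
s_1 = Round(s_0, k_0) = 0xDE06
s_2 = Round(s_1, k_1) = 0x0638
s_3 = Round(s_2, k_2) = 0x3835
s_4 = Round(s_3, k_3) = 0x35C7
s_5 = Round(s_4, k_4) = 0xC7FC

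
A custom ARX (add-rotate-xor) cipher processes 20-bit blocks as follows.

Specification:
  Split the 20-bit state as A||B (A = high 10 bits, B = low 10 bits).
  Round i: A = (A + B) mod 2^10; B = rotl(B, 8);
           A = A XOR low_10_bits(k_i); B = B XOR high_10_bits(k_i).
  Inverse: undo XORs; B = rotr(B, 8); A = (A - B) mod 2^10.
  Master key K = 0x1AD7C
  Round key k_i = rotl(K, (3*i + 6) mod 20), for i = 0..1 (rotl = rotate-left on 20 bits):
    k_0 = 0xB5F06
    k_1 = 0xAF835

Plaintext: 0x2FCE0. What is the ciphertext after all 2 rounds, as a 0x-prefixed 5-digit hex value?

0x6F505

s_0 = plaintext = 0x2FCE0
s_1 = Round(s_0, k_0) = 0xA66EF
s_2 = Round(s_1, k_1) = 0x6F505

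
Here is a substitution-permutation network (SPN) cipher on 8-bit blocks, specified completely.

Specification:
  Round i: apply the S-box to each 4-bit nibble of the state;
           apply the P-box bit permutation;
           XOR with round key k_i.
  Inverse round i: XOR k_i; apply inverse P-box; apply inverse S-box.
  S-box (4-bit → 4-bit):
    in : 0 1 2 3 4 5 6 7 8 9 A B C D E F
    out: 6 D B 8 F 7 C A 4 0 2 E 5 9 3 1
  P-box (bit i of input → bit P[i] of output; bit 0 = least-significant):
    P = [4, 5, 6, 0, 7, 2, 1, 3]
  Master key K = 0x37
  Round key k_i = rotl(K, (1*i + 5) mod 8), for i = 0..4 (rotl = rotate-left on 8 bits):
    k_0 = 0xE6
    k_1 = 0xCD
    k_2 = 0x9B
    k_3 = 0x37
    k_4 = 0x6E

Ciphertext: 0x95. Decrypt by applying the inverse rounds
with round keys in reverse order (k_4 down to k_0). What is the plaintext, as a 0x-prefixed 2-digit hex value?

0x3A

s_0 = ciphertext = 0x95
s_1 = InvRound(s_0, k_4) = 0x14
s_2 = InvRound(s_1, k_3) = 0x87
s_3 = InvRound(s_2, k_2) = 0x7F
s_4 = InvRound(s_3, k_1) = 0xCE
s_5 = InvRound(s_4, k_0) = 0x3A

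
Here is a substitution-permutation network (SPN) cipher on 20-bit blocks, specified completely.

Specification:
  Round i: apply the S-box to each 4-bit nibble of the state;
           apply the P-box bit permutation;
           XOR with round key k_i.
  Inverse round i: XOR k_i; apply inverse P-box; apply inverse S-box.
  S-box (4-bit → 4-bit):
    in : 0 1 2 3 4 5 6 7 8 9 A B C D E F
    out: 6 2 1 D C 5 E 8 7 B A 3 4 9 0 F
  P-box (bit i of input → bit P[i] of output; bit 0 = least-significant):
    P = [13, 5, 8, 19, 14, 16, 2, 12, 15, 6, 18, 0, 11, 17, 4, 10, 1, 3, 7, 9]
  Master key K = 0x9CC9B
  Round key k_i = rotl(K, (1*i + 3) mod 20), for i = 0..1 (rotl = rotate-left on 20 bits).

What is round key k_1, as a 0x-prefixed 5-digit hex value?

K = 0x9CC9B
k_0 = rotl(K, (1*0+3) mod 20) = rotl(K, 3) = 0xE64DC
k_1 = rotl(K, (1*1+3) mod 20) = rotl(K, 4) = 0xCC9B9

0xCC9B9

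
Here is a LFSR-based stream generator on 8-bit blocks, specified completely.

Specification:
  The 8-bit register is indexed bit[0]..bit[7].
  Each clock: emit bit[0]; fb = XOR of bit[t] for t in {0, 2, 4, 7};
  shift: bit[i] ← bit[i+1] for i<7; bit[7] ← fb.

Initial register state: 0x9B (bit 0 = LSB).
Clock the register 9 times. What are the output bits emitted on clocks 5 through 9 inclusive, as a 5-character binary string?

reg_0 = 0x9B
clock 1: out=1, reg = 0xCD
clock 2: out=1, reg = 0xE6
clock 3: out=0, reg = 0x73
clock 4: out=1, reg = 0x39
clock 5: out=1, reg = 0x1C
clock 6: out=0, reg = 0x0E
clock 7: out=0, reg = 0x87
clock 8: out=1, reg = 0xC3
clock 9: out=1, reg = 0x61

10011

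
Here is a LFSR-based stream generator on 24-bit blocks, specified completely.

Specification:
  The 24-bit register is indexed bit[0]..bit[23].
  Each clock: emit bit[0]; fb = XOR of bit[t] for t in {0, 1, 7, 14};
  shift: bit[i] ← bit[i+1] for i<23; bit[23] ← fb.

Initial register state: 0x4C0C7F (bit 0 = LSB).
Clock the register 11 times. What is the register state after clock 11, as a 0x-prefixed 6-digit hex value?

0x6D0981

reg_0 = 0x4C0C7F
clock 1: out=1, reg = 0x26063F
clock 2: out=1, reg = 0x13031F
clock 3: out=1, reg = 0x09818F
clock 4: out=1, reg = 0x84C0C7
clock 5: out=1, reg = 0x426063
clock 6: out=1, reg = 0xA13031
clock 7: out=1, reg = 0xD09818
clock 8: out=0, reg = 0x684C0C
clock 9: out=0, reg = 0xB42606
clock 10: out=0, reg = 0xDA1303
clock 11: out=1, reg = 0x6D0981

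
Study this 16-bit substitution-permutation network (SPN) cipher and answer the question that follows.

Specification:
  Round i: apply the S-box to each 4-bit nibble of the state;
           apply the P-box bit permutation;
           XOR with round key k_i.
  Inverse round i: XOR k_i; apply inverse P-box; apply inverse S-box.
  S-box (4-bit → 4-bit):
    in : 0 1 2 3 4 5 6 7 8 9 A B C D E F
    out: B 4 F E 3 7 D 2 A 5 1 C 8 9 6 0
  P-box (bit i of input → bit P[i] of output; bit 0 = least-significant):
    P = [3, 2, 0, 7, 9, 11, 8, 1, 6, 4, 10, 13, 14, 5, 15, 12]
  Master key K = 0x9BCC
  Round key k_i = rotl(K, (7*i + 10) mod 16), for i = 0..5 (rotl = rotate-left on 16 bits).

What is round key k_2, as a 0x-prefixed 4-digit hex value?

0xCC9B

K = 0x9BCC
k_0 = rotl(K, (7*0+10) mod 16) = rotl(K, 10) = 0x326F
k_1 = rotl(K, (7*1+10) mod 16) = rotl(K, 1) = 0x3799
k_2 = rotl(K, (7*2+10) mod 16) = rotl(K, 8) = 0xCC9B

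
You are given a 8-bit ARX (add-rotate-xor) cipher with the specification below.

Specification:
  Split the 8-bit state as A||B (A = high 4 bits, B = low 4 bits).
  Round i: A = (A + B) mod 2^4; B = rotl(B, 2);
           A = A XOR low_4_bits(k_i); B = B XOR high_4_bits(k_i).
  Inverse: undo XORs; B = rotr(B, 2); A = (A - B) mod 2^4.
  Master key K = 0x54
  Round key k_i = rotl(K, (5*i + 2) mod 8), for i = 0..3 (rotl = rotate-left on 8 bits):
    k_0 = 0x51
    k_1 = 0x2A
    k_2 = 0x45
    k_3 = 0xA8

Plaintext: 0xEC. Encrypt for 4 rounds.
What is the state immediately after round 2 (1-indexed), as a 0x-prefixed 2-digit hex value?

s_0 = plaintext = 0xEC
s_1 = Round(s_0, k_0) = 0xB6
s_2 = Round(s_1, k_1) = 0xBB
s_3 = Round(s_2, k_2) = 0x3A
s_4 = Round(s_3, k_3) = 0x50

0xBB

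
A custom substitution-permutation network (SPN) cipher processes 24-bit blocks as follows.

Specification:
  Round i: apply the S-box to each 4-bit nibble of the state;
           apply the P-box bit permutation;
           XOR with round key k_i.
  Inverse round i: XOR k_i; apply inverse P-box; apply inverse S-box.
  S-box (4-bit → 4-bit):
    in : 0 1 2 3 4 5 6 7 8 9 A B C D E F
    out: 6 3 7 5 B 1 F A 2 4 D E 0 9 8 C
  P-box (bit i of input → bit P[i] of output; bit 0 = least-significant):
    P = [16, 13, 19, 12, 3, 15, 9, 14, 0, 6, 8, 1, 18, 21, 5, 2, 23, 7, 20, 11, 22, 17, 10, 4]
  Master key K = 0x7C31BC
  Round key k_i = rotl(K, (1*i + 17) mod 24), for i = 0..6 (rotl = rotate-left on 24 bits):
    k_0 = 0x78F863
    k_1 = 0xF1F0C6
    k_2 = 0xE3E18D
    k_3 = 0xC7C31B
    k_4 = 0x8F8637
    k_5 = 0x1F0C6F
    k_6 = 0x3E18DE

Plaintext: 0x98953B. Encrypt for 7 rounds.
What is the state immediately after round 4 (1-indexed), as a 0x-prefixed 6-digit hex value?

0x50A3C7

s_0 = plaintext = 0x98953B
s_1 = Round(s_0, k_0) = 0x70CECA
s_2 = Round(s_1, k_1) = 0xEAE054
s_3 = Round(s_2, k_2) = 0x72D8D1
s_4 = Round(s_3, k_3) = 0x50A3C7
s_5 = Round(s_4, k_4) = 0xDBB792
s_6 = Round(s_5, k_5) = 0x662699
s_7 = Round(s_6, k_6) = 0xC0172D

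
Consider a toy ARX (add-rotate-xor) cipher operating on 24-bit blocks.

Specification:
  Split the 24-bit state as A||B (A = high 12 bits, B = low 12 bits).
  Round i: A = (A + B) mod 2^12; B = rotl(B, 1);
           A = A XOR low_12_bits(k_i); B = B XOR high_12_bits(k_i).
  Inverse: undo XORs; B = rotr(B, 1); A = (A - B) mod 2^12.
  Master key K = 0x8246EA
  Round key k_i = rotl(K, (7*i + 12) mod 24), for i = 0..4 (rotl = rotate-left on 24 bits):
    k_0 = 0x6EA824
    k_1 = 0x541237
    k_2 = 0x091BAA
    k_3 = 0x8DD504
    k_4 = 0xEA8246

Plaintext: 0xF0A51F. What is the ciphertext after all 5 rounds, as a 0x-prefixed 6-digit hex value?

0x8EAA11

s_0 = plaintext = 0xF0A51F
s_1 = Round(s_0, k_0) = 0xC0DCD4
s_2 = Round(s_1, k_1) = 0xAD6CE8
s_3 = Round(s_2, k_2) = 0xC14940
s_4 = Round(s_3, k_3) = 0x050A5C
s_5 = Round(s_4, k_4) = 0x8EAA11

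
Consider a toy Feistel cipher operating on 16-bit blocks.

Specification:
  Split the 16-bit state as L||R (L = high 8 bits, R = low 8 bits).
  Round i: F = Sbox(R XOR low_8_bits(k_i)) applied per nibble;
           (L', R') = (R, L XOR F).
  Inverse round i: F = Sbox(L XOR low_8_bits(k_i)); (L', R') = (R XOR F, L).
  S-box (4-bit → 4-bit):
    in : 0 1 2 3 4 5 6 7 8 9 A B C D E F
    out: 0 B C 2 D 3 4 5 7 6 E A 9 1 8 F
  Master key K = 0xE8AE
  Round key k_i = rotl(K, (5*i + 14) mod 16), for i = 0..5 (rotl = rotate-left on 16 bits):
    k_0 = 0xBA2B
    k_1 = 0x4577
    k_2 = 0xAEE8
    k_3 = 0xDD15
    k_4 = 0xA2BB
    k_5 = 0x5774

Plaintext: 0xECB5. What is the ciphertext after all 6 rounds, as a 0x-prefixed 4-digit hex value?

0x86E3

s_0 = plaintext = 0xECB5
s_1 = Round(s_0, k_0) = 0xB584
s_2 = Round(s_1, k_1) = 0x8447
s_3 = Round(s_2, k_2) = 0x476B
s_4 = Round(s_3, k_3) = 0x6B1F
s_5 = Round(s_4, k_4) = 0x1F86
s_6 = Round(s_5, k_5) = 0x86E3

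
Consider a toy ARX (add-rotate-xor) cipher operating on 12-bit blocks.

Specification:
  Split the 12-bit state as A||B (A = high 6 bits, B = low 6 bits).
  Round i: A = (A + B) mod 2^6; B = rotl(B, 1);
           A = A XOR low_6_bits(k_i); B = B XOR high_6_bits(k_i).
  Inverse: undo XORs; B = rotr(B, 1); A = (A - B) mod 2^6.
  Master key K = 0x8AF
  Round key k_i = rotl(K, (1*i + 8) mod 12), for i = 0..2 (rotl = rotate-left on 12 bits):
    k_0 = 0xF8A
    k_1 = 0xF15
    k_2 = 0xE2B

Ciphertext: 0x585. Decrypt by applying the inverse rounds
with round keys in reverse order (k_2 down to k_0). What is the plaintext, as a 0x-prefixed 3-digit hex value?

s_0 = ciphertext = 0x585
s_1 = InvRound(s_0, k_2) = 0xFFE
s_2 = InvRound(s_1, k_1) = 0xA41
s_3 = InvRound(s_2, k_0) = 0x93F

0x93F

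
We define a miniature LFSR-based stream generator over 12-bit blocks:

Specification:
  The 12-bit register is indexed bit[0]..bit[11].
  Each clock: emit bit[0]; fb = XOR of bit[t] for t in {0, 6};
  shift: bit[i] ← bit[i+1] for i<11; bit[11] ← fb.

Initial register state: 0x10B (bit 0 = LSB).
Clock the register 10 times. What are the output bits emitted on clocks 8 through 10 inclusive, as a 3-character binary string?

reg_0 = 0x10B
clock 1: out=1, reg = 0x885
clock 2: out=1, reg = 0xC42
clock 3: out=0, reg = 0xE21
clock 4: out=1, reg = 0xF10
clock 5: out=0, reg = 0x788
clock 6: out=0, reg = 0x3C4
clock 7: out=0, reg = 0x9E2
clock 8: out=0, reg = 0xCF1
clock 9: out=1, reg = 0x678
clock 10: out=0, reg = 0xB3C

010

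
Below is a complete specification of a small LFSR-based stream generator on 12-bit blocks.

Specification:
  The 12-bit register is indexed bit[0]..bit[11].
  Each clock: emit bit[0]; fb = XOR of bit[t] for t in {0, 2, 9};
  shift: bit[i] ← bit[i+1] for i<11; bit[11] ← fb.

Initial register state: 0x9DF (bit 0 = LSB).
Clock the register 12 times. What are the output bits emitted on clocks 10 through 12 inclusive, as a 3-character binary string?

reg_0 = 0x9DF
clock 1: out=1, reg = 0x4EF
clock 2: out=1, reg = 0x277
clock 3: out=1, reg = 0x93B
clock 4: out=1, reg = 0xC9D
clock 5: out=1, reg = 0x64E
clock 6: out=0, reg = 0x327
clock 7: out=1, reg = 0x993
clock 8: out=1, reg = 0xCC9
clock 9: out=1, reg = 0xE64
clock 10: out=0, reg = 0x732
clock 11: out=0, reg = 0xB99
clock 12: out=1, reg = 0x5CC

001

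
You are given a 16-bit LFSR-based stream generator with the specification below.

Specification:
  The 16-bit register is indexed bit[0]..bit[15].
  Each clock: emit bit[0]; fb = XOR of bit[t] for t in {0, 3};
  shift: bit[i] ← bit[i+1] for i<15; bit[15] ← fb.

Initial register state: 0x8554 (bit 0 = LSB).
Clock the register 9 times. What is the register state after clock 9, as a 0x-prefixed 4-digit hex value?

reg_0 = 0x8554
clock 1: out=0, reg = 0x42AA
clock 2: out=0, reg = 0xA155
clock 3: out=1, reg = 0xD0AA
clock 4: out=0, reg = 0xE855
clock 5: out=1, reg = 0xF42A
clock 6: out=0, reg = 0xFA15
clock 7: out=1, reg = 0xFD0A
clock 8: out=0, reg = 0xFE85
clock 9: out=1, reg = 0xFF42

0xFF42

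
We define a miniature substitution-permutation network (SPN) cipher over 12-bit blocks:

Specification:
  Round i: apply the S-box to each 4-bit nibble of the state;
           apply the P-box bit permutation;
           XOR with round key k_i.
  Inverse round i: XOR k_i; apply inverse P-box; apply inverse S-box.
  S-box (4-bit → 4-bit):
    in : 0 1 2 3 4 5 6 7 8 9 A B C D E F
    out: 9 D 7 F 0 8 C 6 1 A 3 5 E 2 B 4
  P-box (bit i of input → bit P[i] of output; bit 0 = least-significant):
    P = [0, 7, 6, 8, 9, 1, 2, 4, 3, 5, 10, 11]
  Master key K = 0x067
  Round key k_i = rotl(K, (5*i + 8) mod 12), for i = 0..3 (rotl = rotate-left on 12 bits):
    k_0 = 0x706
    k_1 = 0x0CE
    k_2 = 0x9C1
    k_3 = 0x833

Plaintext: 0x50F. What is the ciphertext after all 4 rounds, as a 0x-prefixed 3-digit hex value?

0x5F3

s_0 = plaintext = 0x50F
s_1 = Round(s_0, k_0) = 0xD56
s_2 = Round(s_1, k_1) = 0x1BE
s_3 = Round(s_2, k_2) = 0x64C
s_4 = Round(s_3, k_3) = 0x5F3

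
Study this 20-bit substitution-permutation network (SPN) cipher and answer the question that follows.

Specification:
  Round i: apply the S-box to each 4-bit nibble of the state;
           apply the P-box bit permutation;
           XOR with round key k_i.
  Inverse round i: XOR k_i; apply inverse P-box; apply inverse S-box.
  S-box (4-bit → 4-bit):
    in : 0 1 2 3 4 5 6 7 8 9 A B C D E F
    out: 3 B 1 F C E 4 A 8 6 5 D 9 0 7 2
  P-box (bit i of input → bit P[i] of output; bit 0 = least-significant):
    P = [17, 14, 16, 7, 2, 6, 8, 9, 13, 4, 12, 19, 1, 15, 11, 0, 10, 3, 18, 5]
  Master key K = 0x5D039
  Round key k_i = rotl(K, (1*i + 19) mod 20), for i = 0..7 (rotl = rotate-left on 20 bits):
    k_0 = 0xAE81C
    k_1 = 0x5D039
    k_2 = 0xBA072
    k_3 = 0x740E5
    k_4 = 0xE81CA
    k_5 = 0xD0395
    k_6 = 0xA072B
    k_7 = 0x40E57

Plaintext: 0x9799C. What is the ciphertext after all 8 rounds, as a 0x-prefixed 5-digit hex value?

0x1E383

s_0 = plaintext = 0x9799C
s_1 = Round(s_0, k_0) = 0xC79C5
s_2 = Round(s_1, k_1) = 0x4068C
s_3 = Round(s_2, k_2) = 0xD32D0
s_4 = Round(s_3, k_3) = 0x5A8E6
s_5 = Round(s_4, k_4) = 0x388A4
s_6 = Round(s_5, k_5) = 0x00638
s_7 = Round(s_6, k_6) = 0xA90E5
s_8 = Round(s_7, k_7) = 0x1E383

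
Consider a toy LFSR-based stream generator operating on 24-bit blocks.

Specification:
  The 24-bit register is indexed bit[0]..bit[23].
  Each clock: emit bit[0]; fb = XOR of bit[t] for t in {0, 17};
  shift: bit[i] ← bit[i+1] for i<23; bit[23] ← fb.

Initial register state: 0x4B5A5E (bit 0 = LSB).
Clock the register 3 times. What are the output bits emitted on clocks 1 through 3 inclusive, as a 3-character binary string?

011

reg_0 = 0x4B5A5E
clock 1: out=0, reg = 0xA5AD2F
clock 2: out=1, reg = 0xD2D697
clock 3: out=1, reg = 0x696B4B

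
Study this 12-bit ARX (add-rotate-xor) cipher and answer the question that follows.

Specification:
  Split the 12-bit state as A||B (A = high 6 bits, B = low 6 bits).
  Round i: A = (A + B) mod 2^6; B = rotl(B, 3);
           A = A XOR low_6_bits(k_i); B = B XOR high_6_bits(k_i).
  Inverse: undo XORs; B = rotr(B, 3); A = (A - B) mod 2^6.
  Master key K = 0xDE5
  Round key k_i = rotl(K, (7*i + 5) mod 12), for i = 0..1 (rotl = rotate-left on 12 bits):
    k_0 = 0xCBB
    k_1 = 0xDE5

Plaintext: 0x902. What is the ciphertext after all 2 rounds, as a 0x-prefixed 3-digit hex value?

0x6A3

s_0 = plaintext = 0x902
s_1 = Round(s_0, k_0) = 0x762
s_2 = Round(s_1, k_1) = 0x6A3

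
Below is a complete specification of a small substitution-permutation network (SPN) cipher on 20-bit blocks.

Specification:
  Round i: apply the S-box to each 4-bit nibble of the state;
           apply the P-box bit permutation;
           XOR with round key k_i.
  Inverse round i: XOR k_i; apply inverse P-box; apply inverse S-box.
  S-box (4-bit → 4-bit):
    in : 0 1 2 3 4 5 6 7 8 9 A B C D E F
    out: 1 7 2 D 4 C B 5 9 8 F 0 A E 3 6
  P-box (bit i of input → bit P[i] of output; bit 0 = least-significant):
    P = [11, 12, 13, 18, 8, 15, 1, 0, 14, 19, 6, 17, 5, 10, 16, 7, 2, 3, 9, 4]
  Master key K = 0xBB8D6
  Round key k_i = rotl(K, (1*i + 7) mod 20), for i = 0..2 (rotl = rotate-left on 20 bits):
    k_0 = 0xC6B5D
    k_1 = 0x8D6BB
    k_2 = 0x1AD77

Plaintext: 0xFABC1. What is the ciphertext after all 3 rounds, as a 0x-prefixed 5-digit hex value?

0x05456

s_0 = plaintext = 0xFABC1
s_1 = Round(s_0, k_0) = 0xDD5F4
s_2 = Round(s_1, k_1) = 0xB7061
s_3 = Round(s_2, k_2) = 0x05456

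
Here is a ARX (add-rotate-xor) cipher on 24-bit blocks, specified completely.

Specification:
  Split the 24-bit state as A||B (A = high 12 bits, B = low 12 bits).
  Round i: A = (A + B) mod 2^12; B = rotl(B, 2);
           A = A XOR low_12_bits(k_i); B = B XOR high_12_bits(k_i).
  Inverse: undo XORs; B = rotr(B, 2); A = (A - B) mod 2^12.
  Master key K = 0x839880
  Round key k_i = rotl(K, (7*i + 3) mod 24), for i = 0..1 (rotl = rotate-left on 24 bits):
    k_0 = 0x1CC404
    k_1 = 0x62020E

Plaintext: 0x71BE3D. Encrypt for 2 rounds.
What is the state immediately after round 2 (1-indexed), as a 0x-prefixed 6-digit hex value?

0x8992CE

s_0 = plaintext = 0x71BE3D
s_1 = Round(s_0, k_0) = 0x15C93B
s_2 = Round(s_1, k_1) = 0x8992CE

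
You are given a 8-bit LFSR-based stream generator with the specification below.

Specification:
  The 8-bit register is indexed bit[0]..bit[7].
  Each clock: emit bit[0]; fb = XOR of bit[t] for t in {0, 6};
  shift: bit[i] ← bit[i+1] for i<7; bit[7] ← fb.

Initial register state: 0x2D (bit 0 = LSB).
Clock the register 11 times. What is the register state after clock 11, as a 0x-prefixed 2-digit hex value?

0xA1

reg_0 = 0x2D
clock 1: out=1, reg = 0x96
clock 2: out=0, reg = 0x4B
clock 3: out=1, reg = 0x25
clock 4: out=1, reg = 0x92
clock 5: out=0, reg = 0x49
clock 6: out=1, reg = 0x24
clock 7: out=0, reg = 0x12
clock 8: out=0, reg = 0x09
clock 9: out=1, reg = 0x84
clock 10: out=0, reg = 0x42
clock 11: out=0, reg = 0xA1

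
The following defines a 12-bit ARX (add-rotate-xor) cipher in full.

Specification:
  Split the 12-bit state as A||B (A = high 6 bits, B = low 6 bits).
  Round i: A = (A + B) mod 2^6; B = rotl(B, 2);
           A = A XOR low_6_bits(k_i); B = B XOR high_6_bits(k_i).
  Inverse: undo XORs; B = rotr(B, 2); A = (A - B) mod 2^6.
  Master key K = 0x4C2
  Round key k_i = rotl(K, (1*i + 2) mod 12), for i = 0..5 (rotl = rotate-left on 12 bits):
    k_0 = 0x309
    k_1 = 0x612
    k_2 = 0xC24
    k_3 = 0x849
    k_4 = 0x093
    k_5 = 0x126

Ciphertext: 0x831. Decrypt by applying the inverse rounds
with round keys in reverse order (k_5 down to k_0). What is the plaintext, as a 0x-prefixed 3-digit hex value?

0xAF7

s_0 = ciphertext = 0x831
s_1 = InvRound(s_0, k_5) = 0xA5D
s_2 = InvRound(s_1, k_4) = 0x0F7
s_3 = InvRound(s_2, k_3) = 0x965
s_4 = InvRound(s_3, k_2) = 0xB15
s_5 = InvRound(s_4, k_1) = 0xAD3
s_6 = InvRound(s_5, k_0) = 0xAF7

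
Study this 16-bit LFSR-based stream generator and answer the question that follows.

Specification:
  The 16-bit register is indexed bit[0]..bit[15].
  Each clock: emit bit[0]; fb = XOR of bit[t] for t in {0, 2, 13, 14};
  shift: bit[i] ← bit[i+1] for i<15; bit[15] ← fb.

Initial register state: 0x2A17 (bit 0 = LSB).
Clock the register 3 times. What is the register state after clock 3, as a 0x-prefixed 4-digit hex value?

reg_0 = 0x2A17
clock 1: out=1, reg = 0x950B
clock 2: out=1, reg = 0xCA85
clock 3: out=1, reg = 0xE542

0xE542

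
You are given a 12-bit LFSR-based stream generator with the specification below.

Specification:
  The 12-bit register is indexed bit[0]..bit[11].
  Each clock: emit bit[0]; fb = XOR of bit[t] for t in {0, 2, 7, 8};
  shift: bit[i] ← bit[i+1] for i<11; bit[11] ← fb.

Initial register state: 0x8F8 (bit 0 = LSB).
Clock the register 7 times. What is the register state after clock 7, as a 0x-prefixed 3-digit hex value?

0x9F1

reg_0 = 0x8F8
clock 1: out=0, reg = 0xC7C
clock 2: out=0, reg = 0xE3E
clock 3: out=0, reg = 0xF1F
clock 4: out=1, reg = 0xF8F
clock 5: out=1, reg = 0x7C7
clock 6: out=1, reg = 0x3E3
clock 7: out=1, reg = 0x9F1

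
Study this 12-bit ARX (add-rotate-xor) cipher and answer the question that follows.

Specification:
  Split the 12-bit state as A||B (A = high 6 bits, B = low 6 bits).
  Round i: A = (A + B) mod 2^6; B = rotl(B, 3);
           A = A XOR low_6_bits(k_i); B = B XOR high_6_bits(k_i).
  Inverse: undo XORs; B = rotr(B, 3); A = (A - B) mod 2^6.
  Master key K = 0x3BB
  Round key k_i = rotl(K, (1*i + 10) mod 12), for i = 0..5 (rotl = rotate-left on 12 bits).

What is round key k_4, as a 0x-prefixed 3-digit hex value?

K = 0x3BB
k_0 = rotl(K, (1*0+10) mod 12) = rotl(K, 10) = 0xCEE
k_1 = rotl(K, (1*1+10) mod 12) = rotl(K, 11) = 0x9DD
k_2 = rotl(K, (1*2+10) mod 12) = rotl(K, 0) = 0x3BB
k_3 = rotl(K, (1*3+10) mod 12) = rotl(K, 1) = 0x776
k_4 = rotl(K, (1*4+10) mod 12) = rotl(K, 2) = 0xEEC

0xEEC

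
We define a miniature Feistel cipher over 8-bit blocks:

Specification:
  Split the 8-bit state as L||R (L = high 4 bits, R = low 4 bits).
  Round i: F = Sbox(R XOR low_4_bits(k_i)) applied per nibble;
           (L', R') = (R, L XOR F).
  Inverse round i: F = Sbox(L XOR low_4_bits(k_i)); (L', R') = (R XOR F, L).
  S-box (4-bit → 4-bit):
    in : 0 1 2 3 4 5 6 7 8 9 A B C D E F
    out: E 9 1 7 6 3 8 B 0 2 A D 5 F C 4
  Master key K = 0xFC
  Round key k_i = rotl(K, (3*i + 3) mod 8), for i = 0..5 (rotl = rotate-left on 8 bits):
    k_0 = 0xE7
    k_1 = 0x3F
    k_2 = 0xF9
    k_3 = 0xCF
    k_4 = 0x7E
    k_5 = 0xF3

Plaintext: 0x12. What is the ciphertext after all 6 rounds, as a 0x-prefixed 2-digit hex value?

0x8D

s_0 = plaintext = 0x12
s_1 = Round(s_0, k_0) = 0x22
s_2 = Round(s_1, k_1) = 0x2D
s_3 = Round(s_2, k_2) = 0xD4
s_4 = Round(s_3, k_3) = 0x40
s_5 = Round(s_4, k_4) = 0x08
s_6 = Round(s_5, k_5) = 0x8D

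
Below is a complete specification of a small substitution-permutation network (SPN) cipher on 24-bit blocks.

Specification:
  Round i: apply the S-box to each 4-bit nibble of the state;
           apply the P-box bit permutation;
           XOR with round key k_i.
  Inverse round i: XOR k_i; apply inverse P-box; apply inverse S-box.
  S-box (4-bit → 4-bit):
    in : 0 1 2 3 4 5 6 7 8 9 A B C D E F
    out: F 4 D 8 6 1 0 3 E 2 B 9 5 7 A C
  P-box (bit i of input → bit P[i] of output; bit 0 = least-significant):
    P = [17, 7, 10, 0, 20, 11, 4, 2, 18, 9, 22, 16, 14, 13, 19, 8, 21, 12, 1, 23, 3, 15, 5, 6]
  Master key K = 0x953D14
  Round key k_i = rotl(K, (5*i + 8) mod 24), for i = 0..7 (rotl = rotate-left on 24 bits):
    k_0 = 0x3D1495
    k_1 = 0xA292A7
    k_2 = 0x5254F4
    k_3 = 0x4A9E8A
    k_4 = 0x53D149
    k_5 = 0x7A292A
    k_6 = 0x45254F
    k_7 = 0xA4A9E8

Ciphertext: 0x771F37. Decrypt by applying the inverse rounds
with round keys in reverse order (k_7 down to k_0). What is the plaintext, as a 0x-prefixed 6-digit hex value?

0x9A7C57

s_0 = ciphertext = 0x771F37
s_1 = InvRound(s_0, k_7) = 0xA89820
s_2 = InvRound(s_1, k_6) = 0x0082EF
s_3 = InvRound(s_2, k_5) = 0xE584AA
s_4 = InvRound(s_3, k_4) = 0xF0B550
s_5 = InvRound(s_4, k_3) = 0xB289D7
s_6 = InvRound(s_5, k_2) = 0x40B19F
s_7 = InvRound(s_6, k_1) = 0xCBE415
s_8 = InvRound(s_7, k_0) = 0x9A7C57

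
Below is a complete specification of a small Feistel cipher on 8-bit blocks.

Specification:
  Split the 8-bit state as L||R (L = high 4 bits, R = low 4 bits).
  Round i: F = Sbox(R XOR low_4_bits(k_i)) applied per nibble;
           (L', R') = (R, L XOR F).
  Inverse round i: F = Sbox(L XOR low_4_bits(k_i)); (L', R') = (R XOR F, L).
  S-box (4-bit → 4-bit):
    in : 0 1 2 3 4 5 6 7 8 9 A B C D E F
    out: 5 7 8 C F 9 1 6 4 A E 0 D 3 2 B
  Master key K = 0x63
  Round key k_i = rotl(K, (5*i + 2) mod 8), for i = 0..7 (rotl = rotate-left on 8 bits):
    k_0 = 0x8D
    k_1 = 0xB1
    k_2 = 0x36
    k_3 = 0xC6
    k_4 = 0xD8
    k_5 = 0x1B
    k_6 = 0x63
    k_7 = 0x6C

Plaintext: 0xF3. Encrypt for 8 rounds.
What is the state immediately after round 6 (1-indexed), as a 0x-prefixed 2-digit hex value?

0xA2

s_0 = plaintext = 0xF3
s_1 = Round(s_0, k_0) = 0x3D
s_2 = Round(s_1, k_1) = 0xDE
s_3 = Round(s_2, k_2) = 0xE9
s_4 = Round(s_3, k_3) = 0x95
s_5 = Round(s_4, k_4) = 0x5A
s_6 = Round(s_5, k_5) = 0xA2
s_7 = Round(s_6, k_6) = 0x2D
s_8 = Round(s_7, k_7) = 0xD5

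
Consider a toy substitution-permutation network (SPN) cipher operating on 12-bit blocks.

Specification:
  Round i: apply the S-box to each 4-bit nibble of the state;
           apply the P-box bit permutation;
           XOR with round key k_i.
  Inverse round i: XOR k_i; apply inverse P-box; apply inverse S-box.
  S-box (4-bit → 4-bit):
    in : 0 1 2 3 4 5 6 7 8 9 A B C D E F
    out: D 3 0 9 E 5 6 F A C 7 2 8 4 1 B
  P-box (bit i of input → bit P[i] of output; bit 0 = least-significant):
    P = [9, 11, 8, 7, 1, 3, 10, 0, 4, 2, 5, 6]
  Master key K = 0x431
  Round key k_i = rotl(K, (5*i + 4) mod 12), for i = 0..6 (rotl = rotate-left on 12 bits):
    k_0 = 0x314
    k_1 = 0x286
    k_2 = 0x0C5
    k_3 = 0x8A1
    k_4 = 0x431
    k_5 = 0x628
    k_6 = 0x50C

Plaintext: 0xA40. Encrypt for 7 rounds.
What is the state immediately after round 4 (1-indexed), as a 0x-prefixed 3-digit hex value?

0x962

s_0 = plaintext = 0xA40
s_1 = Round(s_0, k_0) = 0x4A9
s_2 = Round(s_1, k_1) = 0x768
s_3 = Round(s_2, k_2) = 0xC39
s_4 = Round(s_3, k_3) = 0x962
s_5 = Round(s_4, k_4) = 0x059
s_6 = Round(s_5, k_5) = 0x3DA
s_7 = Round(s_6, k_6) = 0xA5C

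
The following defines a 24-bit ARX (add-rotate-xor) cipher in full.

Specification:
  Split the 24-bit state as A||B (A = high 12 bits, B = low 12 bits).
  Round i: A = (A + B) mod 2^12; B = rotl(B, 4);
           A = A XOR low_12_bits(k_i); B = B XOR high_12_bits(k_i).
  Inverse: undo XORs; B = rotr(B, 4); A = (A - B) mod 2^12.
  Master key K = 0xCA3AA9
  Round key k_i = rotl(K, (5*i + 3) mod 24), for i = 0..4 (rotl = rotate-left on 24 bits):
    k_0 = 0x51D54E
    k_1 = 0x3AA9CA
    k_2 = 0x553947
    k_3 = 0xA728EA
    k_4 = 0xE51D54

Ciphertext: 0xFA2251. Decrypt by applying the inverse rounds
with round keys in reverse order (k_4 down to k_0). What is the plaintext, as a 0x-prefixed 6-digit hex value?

s_0 = ciphertext = 0xFA2251
s_1 = InvRound(s_0, k_4) = 0x2360C0
s_2 = InvRound(s_1, k_3) = 0x8312AB
s_3 = InvRound(s_2, k_2) = 0x8F787F
s_4 = InvRound(s_3, k_1) = 0xB805BD
s_5 = InvRound(s_4, k_0) = 0xEC400A

0xEC400A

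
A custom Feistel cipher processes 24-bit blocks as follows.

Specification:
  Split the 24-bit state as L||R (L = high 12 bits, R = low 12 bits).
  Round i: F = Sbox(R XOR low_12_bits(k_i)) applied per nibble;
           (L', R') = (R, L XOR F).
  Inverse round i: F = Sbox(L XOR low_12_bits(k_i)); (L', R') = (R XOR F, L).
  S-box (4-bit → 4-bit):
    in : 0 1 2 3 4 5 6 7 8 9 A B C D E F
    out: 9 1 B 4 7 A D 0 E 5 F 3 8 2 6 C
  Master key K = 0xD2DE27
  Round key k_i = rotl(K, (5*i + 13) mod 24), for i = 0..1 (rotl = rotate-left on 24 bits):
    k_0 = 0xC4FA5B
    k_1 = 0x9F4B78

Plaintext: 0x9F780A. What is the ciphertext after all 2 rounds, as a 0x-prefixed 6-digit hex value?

0x256DBC

s_0 = plaintext = 0x9F780A
s_1 = Round(s_0, k_0) = 0x80A256
s_2 = Round(s_1, k_1) = 0x256DBC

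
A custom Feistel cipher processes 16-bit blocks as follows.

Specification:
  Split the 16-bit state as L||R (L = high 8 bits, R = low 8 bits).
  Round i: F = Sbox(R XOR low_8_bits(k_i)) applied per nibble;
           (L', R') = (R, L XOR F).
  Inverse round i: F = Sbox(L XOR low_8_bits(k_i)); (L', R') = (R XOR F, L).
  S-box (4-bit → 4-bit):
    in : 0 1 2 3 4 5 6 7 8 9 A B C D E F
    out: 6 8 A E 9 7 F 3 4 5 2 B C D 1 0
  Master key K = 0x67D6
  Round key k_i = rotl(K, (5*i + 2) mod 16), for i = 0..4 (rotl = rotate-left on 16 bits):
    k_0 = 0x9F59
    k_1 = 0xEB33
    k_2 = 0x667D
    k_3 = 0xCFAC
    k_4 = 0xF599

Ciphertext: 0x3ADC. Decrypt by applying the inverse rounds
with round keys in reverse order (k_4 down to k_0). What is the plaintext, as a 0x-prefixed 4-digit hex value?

s_0 = ciphertext = 0x3ADC
s_1 = InvRound(s_0, k_4) = 0xF23A
s_2 = InvRound(s_1, k_3) = 0x4BF2
s_3 = InvRound(s_2, k_2) = 0x1D4B
s_4 = InvRound(s_3, k_1) = 0xEA1D
s_5 = InvRound(s_4, k_0) = 0xA3EA

0xA3EA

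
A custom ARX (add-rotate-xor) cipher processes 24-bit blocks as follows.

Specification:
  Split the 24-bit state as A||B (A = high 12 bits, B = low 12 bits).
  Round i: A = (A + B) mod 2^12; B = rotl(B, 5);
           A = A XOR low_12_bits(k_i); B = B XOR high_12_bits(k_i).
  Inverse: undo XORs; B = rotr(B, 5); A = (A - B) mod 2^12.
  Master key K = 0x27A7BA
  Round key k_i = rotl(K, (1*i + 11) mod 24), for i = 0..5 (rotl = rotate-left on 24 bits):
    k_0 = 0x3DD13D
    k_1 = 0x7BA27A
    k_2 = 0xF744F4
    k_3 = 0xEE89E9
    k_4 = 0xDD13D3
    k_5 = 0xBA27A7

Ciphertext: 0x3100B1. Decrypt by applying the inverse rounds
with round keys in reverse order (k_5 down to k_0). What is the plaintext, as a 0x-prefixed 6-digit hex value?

0xA3DD13

s_0 = ciphertext = 0x3100B1
s_1 = InvRound(s_0, k_5) = 0xADF9D8
s_2 = InvRound(s_1, k_4) = 0x46C4A0
s_3 = InvRound(s_2, k_3) = 0x933452
s_4 = InvRound(s_3, k_2) = 0xA6E359
s_5 = InvRound(s_4, k_1) = 0x66D1A7
s_6 = InvRound(s_5, k_0) = 0xA3DD13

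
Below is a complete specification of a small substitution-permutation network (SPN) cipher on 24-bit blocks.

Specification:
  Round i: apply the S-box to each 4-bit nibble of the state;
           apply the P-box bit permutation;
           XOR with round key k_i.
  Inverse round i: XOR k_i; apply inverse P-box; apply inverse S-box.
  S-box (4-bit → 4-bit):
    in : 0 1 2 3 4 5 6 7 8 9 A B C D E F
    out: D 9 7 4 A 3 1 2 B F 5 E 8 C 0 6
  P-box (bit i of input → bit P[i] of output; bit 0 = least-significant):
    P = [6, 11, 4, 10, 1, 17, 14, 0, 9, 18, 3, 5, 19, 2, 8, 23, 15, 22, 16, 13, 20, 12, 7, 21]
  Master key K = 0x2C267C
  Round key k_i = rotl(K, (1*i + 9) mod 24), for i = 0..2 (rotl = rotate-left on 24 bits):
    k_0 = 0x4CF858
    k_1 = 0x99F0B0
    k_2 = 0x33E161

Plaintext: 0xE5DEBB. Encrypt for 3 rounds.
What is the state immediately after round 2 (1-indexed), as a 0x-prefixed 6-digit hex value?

s_0 = plaintext = 0xE5DEBB
s_1 = Round(s_0, k_0) = 0x8E3549
s_2 = Round(s_1, k_1) = 0xAFEFE1
s_3 = Round(s_2, k_2) = 0x66E5A9

0xAFEFE1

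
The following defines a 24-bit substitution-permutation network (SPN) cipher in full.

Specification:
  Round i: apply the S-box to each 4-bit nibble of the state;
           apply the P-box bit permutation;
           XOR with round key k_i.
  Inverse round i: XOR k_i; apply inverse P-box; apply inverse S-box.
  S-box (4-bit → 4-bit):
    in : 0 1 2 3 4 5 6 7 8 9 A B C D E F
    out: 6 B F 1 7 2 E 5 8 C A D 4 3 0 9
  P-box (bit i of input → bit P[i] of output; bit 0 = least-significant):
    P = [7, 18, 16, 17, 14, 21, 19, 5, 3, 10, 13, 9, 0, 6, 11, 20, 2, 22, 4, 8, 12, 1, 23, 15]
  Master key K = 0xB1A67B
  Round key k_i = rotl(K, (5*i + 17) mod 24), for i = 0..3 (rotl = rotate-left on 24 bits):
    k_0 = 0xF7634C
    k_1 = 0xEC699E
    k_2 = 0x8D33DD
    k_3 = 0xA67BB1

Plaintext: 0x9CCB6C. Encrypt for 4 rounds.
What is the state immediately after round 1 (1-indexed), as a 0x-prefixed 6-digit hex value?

s_0 = plaintext = 0x9CCB6C
s_1 = Round(s_0, k_0) = 0x5EC974
s_2 = Round(s_1, k_1) = 0xE1031C
s_3 = Round(s_2, k_2) = 0xEC7AB1
s_4 = Round(s_3, k_3) = 0xA83500

0x5EC974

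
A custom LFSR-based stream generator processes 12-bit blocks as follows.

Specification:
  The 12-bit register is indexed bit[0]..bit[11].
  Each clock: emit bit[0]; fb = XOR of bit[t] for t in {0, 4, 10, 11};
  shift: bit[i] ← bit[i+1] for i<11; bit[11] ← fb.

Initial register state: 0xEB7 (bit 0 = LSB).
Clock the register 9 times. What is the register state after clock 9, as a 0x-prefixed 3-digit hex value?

reg_0 = 0xEB7
clock 1: out=1, reg = 0x75B
clock 2: out=1, reg = 0xBAD
clock 3: out=1, reg = 0x5D6
clock 4: out=0, reg = 0x2EB
clock 5: out=1, reg = 0x975
clock 6: out=1, reg = 0xCBA
clock 7: out=0, reg = 0xE5D
clock 8: out=1, reg = 0x72E
clock 9: out=0, reg = 0xB97

0xB97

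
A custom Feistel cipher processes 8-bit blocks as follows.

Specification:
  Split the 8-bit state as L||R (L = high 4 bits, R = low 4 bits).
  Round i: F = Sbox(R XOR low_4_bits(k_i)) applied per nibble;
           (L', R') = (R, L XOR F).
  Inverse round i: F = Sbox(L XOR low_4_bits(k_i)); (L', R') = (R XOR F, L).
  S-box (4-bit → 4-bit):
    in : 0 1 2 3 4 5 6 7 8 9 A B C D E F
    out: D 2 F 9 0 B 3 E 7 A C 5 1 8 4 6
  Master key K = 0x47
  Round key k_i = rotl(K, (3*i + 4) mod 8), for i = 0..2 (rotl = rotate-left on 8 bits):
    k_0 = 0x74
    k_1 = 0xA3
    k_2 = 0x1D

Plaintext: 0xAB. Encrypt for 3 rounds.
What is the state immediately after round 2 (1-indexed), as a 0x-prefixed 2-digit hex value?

0xCD

s_0 = plaintext = 0xAB
s_1 = Round(s_0, k_0) = 0xBC
s_2 = Round(s_1, k_1) = 0xCD
s_3 = Round(s_2, k_2) = 0xD1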